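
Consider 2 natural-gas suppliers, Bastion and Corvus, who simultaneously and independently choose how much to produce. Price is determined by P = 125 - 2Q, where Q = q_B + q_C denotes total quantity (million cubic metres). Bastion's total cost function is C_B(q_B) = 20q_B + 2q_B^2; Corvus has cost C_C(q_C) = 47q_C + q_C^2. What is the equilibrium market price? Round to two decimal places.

Bastion's profit: π_B = (125 - 2Q)q_B - (20q_B + 2q_B²). Setting ∂π_B/∂q_B = 0: 105 - 8q_B - 2(q_C) = 0.
Corvus's first-order condition: 78 - 6q_C - 2(q_B) = 0.
Rearranging gives the reaction functions q_B = (105 - 2q_C)/8 and q_C = (78 - 2q_B)/6.
Substituting one into the other gives q_B = 237/22 and q_C = 207/22.
Total output Q = 222/11, so price P = 125 - 2·(222/11) = 931/11.

84.64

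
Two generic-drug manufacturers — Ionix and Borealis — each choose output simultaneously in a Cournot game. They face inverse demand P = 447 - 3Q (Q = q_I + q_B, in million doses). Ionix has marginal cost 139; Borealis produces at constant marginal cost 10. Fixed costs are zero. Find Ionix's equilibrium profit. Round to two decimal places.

1186.70

Ionix's profit: π_I = (447 - 3Q)q_I - (139q_I). Setting ∂π_I/∂q_I = 0: 308 - 6q_I - 3(q_B) = 0.
Borealis's profit: π_B = (447 - 3Q)q_B - (10q_B). Setting ∂π_B/∂q_B = 0: 437 - 6q_B - 3(q_I) = 0.
So q_I = (308 - 3q_B)/6 and q_B = (437 - 3q_I)/6.
Solving the pair: q_I = 179/9, q_B = 566/9.
Price P = 447 - 3·(745/9) = 596/3.
Ionix's profit: (596/3 - 139)·(179/9) = 1186.7037.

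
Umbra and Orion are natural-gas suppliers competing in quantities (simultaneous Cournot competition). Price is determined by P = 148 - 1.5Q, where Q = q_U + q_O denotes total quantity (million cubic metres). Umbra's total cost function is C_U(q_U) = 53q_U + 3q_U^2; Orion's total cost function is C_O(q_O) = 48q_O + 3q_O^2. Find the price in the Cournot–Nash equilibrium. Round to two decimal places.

120.14

Umbra's profit: π_U = (148 - 1.5Q)q_U - (53q_U + 3q_U²). Setting ∂π_U/∂q_U = 0: 95 - 9q_U - (3/2)(q_O) = 0.
Orion's first-order condition: 100 - 9q_O - (3/2)(q_U) = 0.
Rearranging gives the reaction functions q_U = (95 - (3/2)q_O)/9 and q_O = (100 - (3/2)q_U)/9.
Substituting one into the other gives q_U = 188/21 and q_O = 202/21.
Total output Q = 130/7, so price P = 148 - (3/2)·(130/7) = 841/7.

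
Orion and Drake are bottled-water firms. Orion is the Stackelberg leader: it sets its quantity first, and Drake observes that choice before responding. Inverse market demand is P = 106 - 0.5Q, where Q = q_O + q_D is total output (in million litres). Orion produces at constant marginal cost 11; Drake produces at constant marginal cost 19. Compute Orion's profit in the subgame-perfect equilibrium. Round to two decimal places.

Solve by backward induction. Given q_O, the follower Drake maximises π_D = (106 - (1/2)q_O - (1/2)q_D)q_D - 19q_D.
Follower FOC: 87 - (1/2)q_O - q_D = 0, so q_D(q_O) = (87 - (1/2)q_O).
Orion substitutes q_D(q_O) into its own profit: π_O = q_O(106 - (1/2)q_O - (87 - (1/2)q_O)/2) - 11q_O = (125/2 - (1/4)q_O)q_O - 11q_O.
Leader FOC: 103/2 - (1/2)q_O = 0, so q_O = 103.
Then q_D = (87 - (1/2)·103) = 71/2.
Price P = 106 - (1/2)·(277/2) = 147/4.
Orion's profit: (147/4 - 11)·103 = 2652.2500.

2652.25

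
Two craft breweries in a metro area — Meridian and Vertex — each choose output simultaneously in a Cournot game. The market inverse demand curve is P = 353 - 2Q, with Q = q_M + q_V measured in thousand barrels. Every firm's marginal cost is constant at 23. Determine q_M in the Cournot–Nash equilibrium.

A representative firm's profit is π_i = q_i(353 - 2Q) - 23q_i.
First-order condition (treating rivals' output as given): 330 - 4q_i - 2q_j = 0.
By symmetry each firm produces the same amount; substituting q_j = q_i yields q_i = 330/6 = 55.

55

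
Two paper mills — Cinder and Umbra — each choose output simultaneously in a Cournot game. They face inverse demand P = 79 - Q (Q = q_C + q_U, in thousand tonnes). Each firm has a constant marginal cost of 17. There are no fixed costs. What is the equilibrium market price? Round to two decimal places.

Each firm earns π_i = (79 - Q)q_i - 17q_i.
First-order condition (treating rivals' output as given): 62 - 2q_i - q_j = 0.
By symmetry each firm produces the same amount; substituting q_j = q_i yields q_i = 62/3.
Total output Q = 124/3, so price P = 79 - 124/3 = 113/3.

37.67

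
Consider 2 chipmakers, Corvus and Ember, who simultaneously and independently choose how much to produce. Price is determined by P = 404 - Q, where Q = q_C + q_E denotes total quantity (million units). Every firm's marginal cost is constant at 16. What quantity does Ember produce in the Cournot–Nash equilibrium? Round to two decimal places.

129.33

A representative firm's profit is π_i = q_i(404 - Q) - 16q_i.
First-order condition (treating rivals' output as given): 388 - 2q_i - q_j = 0.
With identical firms every q_j equals q_i, so q_j = q_i and 388 = 3q_i, giving q_i = 388/3.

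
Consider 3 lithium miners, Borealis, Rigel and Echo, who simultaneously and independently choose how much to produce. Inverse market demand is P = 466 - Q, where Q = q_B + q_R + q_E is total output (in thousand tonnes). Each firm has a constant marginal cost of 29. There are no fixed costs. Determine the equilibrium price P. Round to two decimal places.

138.25

Each firm earns π_i = (466 - Q)q_i - 29q_i.
First-order condition (treating rivals' output as given): 437 - 2q_i - Σ_{j≠i} q_j = 0.
By symmetry each firm produces the same amount; substituting Σ_{j≠i} q_j = 2q_i yields q_i = 437/4.
Total output Q = 1311/4, so price P = 466 - 1311/4 = 553/4.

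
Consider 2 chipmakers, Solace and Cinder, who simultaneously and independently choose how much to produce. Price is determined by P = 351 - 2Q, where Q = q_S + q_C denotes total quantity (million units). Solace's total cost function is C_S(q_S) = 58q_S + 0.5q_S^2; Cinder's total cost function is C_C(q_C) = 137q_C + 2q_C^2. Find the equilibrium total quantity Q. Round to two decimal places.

66.67

Solace's profit: π_S = (351 - 2Q)q_S - (58q_S + (1/2)q_S²). Setting ∂π_S/∂q_S = 0: 293 - 5q_S - 2(q_C) = 0.
Cinder's profit: π_C = (351 - 2Q)q_C - (137q_C + 2q_C²). Setting ∂π_C/∂q_C = 0: 214 - 8q_C - 2(q_S) = 0.
Best responses: q_S = (293 - 2q_C)/5, q_C = (214 - 2q_S)/8.
Substituting one into the other gives q_S = 479/9 and q_C = 121/9.
Total output Q = 479/9 + 121/9 = 200/3.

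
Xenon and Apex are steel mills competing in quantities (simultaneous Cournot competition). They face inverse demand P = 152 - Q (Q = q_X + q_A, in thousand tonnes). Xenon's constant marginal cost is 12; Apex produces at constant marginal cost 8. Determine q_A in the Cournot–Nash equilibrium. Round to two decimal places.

Xenon's profit: π_X = (152 - Q)q_X - (12q_X). Setting ∂π_X/∂q_X = 0: 140 - 2q_X - (q_A) = 0.
Apex's first-order condition: 144 - 2q_A - (q_X) = 0.
Rearranging gives the reaction functions q_X = (140 - q_A)/2 and q_A = (144 - q_X)/2.
Substituting one into the other gives q_X = 136/3 and q_A = 148/3.

49.33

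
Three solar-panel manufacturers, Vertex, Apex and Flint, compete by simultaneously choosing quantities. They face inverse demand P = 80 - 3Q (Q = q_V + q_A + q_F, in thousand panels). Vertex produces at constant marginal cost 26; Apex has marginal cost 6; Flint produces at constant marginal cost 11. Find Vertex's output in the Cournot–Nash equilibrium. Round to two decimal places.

1.58

Vertex's profit: π_V = (80 - 3Q)q_V - (26q_V). Setting ∂π_V/∂q_V = 0: 54 - 6q_V - 3(q_A + q_F) = 0.
Apex's profit: π_A = (80 - 3Q)q_A - (6q_A). Setting ∂π_A/∂q_A = 0: 74 - 6q_A - 3(q_V + q_F) = 0.
Flint's profit: π_F = (80 - 3Q)q_F - (11q_F). Setting ∂π_F/∂q_F = 0: 69 - 6q_F - 3(q_V + q_A) = 0.
Adding the 3 first-order conditions: 197 − 12Q = 0, so Q = 197/12.
Back-substituting: q_V = (54 − 197/4)/3 = 19/12, q_A = (74 − 197/4)/3 = 33/4, q_F = (69 − 197/4)/3 = 79/12.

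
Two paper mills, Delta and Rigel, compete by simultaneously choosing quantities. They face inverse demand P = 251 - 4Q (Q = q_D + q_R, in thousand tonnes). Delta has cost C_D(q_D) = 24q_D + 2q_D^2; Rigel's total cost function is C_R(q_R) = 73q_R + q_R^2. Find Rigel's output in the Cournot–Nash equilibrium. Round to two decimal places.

Delta's profit: π_D = (251 - 4Q)q_D - (24q_D + 2q_D²). Setting ∂π_D/∂q_D = 0: 227 - 12q_D - 4(q_R) = 0.
Rigel's profit: π_R = (251 - 4Q)q_R - (73q_R + q_R²). Setting ∂π_R/∂q_R = 0: 178 - 10q_R - 4(q_D) = 0.
So q_D = (227 - 4q_R)/12 and q_R = (178 - 4q_D)/10.
Substituting one into the other gives q_D = 779/52 and q_R = 307/26.

11.81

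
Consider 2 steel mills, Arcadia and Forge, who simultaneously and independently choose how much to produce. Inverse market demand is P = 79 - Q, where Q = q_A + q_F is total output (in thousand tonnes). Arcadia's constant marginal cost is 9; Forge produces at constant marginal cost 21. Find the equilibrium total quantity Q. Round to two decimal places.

42.67

Arcadia's profit: π_A = (79 - Q)q_A - (9q_A). Setting ∂π_A/∂q_A = 0: 70 - 2q_A - (q_F) = 0.
Forge's profit: π_F = (79 - Q)q_F - (21q_F). Setting ∂π_F/∂q_F = 0: 58 - 2q_F - (q_A) = 0.
So q_A = (70 - q_F)/2 and q_F = (58 - q_A)/2.
Solving the pair: q_A = 82/3, q_F = 46/3.
Total output Q = 82/3 + 46/3 = 128/3.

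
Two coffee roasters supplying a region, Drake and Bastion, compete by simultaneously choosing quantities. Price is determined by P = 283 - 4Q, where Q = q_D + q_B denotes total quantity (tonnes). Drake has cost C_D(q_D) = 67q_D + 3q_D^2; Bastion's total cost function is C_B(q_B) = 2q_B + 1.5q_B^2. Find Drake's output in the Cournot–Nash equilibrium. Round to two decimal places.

Drake's profit: π_D = (283 - 4Q)q_D - (67q_D + 3q_D²). Setting ∂π_D/∂q_D = 0: 216 - 14q_D - 4(q_B) = 0.
Bastion's first-order condition: 281 - 11q_B - 4(q_D) = 0.
So q_D = (216 - 4q_B)/14 and q_B = (281 - 4q_D)/11.
Substituting one into the other gives q_D = 626/69 and q_B = 1535/69.

9.07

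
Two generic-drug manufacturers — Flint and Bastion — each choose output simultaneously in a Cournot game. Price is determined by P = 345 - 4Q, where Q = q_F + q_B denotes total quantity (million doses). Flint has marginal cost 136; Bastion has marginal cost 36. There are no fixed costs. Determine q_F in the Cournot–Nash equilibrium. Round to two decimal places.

9.08

Flint's profit: π_F = (345 - 4Q)q_F - (136q_F). Setting ∂π_F/∂q_F = 0: 209 - 8q_F - 4(q_B) = 0.
Bastion's first-order condition: 309 - 8q_B - 4(q_F) = 0.
Best responses: q_F = (209 - 4q_B)/8, q_B = (309 - 4q_F)/8.
Solving the pair: q_F = 109/12, q_B = 409/12.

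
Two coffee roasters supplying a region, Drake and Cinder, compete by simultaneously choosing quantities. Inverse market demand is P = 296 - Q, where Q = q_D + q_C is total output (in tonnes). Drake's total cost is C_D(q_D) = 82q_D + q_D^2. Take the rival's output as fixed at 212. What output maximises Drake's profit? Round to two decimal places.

With the rival's output fixed at 212, Drake's profit is π_D = (296 - 212 - q_D)q_D - (82q_D + q_D²) = (84 - q_D)q_D - (82q_D + q_D²).
∂π_D/∂q_D = 2 - 4q_D = 0, so q_D = 1/2.

0.50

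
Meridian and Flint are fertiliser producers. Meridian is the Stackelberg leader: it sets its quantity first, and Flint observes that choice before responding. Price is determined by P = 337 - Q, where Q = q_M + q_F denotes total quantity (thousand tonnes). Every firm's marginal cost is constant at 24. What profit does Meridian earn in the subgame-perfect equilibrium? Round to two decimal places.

12246.13

The follower Flint best-responds to any q_M: π_F = (337 - Q)q_F - 24q_F.
Setting the follower's marginal profit to zero, 313 - q_M - 2q_F = 0, i.e. q_F = (313 - q_M)/2.
The leader anticipates this reaction. Substituting into P = 337 - Q gives P = 361/2 - (1/2)q_M, so π_M = (361/2 - (1/2)q_M)q_M - 24q_M.
Leader FOC: 313/2 - q_M = 0, so q_M = 313/2.
Then q_F = (313 - 313/2)/2 = 313/4.
Price P = 337 - 939/4 = 409/4.
Meridian's profit: (409/4 - 24)·(313/2) = 12246.1250.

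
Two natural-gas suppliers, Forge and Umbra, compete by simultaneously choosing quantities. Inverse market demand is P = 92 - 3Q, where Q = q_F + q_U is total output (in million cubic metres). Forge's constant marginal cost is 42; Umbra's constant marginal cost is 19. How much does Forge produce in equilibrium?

Forge's profit: π_F = (92 - 3Q)q_F - (42q_F). Setting ∂π_F/∂q_F = 0: 50 - 6q_F - 3(q_U) = 0.
Umbra's first-order condition: 73 - 6q_U - 3(q_F) = 0.
So q_F = (50 - 3q_U)/6 and q_U = (73 - 3q_F)/6.
Solving the pair: q_F = 3, q_U = 32/3.

3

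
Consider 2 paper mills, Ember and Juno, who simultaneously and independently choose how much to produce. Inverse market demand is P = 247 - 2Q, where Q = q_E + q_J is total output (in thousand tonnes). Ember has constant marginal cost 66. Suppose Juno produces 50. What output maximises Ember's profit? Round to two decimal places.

With the rival's output fixed at 50, Ember's profit is π_E = (247 - 2·50 - 2q_E)q_E - (66q_E) = (147 - 2q_E)q_E - (66q_E).
∂π_E/∂q_E = 81 - 4q_E = 0, so q_E = 81/4.

20.25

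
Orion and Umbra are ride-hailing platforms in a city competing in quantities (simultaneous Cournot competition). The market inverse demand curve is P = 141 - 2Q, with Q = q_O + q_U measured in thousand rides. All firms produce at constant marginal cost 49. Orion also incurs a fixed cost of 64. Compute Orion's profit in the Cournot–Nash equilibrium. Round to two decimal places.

A representative firm's profit is π_i = q_i(141 - 2Q) - 49q_i.
First-order condition (treating rivals' output as given): 92 - 4q_i - 2q_j = 0.
With identical firms every q_j equals q_i, so q_j = q_i and 92 = 6q_i, giving q_i = 46/3.
Price P = 141 - 2·(92/3) = 239/3.
Orion's profit: (239/3 - 49)·(46/3) - 64 = 406.2222.

406.22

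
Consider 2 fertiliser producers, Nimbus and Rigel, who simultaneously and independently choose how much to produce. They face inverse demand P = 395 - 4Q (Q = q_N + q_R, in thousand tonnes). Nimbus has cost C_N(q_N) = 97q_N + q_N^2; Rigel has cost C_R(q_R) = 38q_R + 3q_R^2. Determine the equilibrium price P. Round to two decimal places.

Nimbus's profit: π_N = (395 - 4Q)q_N - (97q_N + q_N²). Setting ∂π_N/∂q_N = 0: 298 - 10q_N - 4(q_R) = 0.
Rigel's profit: π_R = (395 - 4Q)q_R - (38q_R + 3q_R²). Setting ∂π_R/∂q_R = 0: 357 - 14q_R - 4(q_N) = 0.
Best responses: q_N = (298 - 4q_R)/10, q_R = (357 - 4q_N)/14.
Solving the pair: q_N = 686/31, q_R = 1189/62.
Total output Q = 41.3065, so price P = 395 - 4·41.3065 = 229.7742.

229.77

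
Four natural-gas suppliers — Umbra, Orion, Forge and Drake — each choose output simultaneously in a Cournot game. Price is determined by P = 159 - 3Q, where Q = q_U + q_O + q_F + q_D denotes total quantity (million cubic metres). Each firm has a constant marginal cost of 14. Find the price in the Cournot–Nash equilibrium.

A representative firm's profit is π_i = q_i(159 - 3Q) - 14q_i.
First-order condition (treating rivals' output as given): 145 - 6q_i - 3·Σ_{j≠i} q_j = 0.
With identical firms every q_j equals q_i, so Σ_{j≠i} q_j = 3q_i and 145 = 15q_i, giving q_i = 29/3.
Total output Q = 116/3, so price P = 159 - 3·(116/3) = 43.

43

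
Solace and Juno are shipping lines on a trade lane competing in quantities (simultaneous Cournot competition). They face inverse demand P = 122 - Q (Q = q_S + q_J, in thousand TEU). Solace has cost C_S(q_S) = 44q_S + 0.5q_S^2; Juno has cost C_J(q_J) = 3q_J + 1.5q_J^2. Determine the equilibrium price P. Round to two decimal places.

82.71

Solace's profit: π_S = (122 - Q)q_S - (44q_S + (1/2)q_S²). Setting ∂π_S/∂q_S = 0: 78 - 3q_S - (q_J) = 0.
Juno's profit: π_J = (122 - Q)q_J - (3q_J + (3/2)q_J²). Setting ∂π_J/∂q_J = 0: 119 - 5q_J - (q_S) = 0.
So q_S = (78 - q_J)/3 and q_J = (119 - q_S)/5.
Solving the pair: q_S = 271/14, q_J = 279/14.
Total output Q = 275/7, so price P = 122 - 275/7 = 579/7.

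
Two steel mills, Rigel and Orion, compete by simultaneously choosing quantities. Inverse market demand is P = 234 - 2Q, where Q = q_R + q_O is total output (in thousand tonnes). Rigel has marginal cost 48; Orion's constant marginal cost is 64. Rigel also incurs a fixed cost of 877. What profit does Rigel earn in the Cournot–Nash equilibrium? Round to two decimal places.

Rigel's profit: π_R = (234 - 2Q)q_R - (48q_R). Setting ∂π_R/∂q_R = 0: 186 - 4q_R - 2(q_O) = 0.
Orion's first-order condition: 170 - 4q_O - 2(q_R) = 0.
Best responses: q_R = (186 - 2q_O)/4, q_O = (170 - 2q_R)/4.
Substituting one into the other gives q_R = 101/3 and q_O = 77/3.
Price P = 234 - 2·(178/3) = 346/3.
Rigel's profit: (346/3 - 48)·(101/3) - 877 = 1389.8889.

1389.89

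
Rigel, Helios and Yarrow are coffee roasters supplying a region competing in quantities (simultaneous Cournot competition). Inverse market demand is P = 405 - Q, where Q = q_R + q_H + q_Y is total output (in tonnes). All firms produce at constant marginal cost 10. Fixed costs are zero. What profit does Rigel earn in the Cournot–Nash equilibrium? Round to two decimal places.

9751.56

Each firm earns π_i = (405 - Q)q_i - 10q_i.
Setting ∂π_i/∂q_i = 0 with rivals' quantities fixed: 395 - 2q_i - Σ_{j≠i} q_j = 0.
With identical firms every q_j equals q_i, so Σ_{j≠i} q_j = 2q_i and 395 = 4q_i, giving q_i = 395/4.
Price P = 405 - 1185/4 = 435/4.
Rigel's profit: (435/4 - 10)·(395/4) = 9751.5625.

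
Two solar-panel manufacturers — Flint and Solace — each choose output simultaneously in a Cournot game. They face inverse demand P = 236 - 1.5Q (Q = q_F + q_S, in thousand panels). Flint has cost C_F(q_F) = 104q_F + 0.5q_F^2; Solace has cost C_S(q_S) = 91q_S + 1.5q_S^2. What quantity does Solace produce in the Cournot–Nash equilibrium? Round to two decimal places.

17.56

Flint's profit: π_F = (236 - 1.5Q)q_F - (104q_F + (1/2)q_F²). Setting ∂π_F/∂q_F = 0: 132 - 4q_F - (3/2)(q_S) = 0.
Solace's profit: π_S = (236 - 1.5Q)q_S - (91q_S + (3/2)q_S²). Setting ∂π_S/∂q_S = 0: 145 - 6q_S - (3/2)(q_F) = 0.
Best responses: q_F = (132 - (3/2)q_S)/4, q_S = (145 - (3/2)q_F)/6.
Solving the pair: q_F = 766/29, q_S = 1528/87.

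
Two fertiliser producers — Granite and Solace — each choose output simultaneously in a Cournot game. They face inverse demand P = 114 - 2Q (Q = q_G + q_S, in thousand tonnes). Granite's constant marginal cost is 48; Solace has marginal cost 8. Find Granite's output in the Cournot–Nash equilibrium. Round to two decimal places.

4.33

Granite's profit: π_G = (114 - 2Q)q_G - (48q_G). Setting ∂π_G/∂q_G = 0: 66 - 4q_G - 2(q_S) = 0.
Solace's profit: π_S = (114 - 2Q)q_S - (8q_S). Setting ∂π_S/∂q_S = 0: 106 - 4q_S - 2(q_G) = 0.
Best responses: q_G = (66 - 2q_S)/4, q_S = (106 - 2q_G)/4.
Solving the pair: q_G = 13/3, q_S = 73/3.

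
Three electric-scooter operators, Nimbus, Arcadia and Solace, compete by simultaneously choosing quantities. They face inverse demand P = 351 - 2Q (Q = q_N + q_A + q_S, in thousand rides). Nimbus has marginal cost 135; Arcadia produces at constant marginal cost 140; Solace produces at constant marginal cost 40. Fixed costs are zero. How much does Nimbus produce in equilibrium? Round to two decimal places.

Nimbus's profit: π_N = (351 - 2Q)q_N - (135q_N). Setting ∂π_N/∂q_N = 0: 216 - 4q_N - 2(q_A + q_S) = 0.
Arcadia's first-order condition: 211 - 4q_A - 2(q_N + q_S) = 0.
Solace's profit: π_S = (351 - 2Q)q_S - (40q_S). Setting ∂π_S/∂q_S = 0: 311 - 4q_S - 2(q_N + q_A) = 0.
Adding the 3 conditions: 738 − 4Q − 4Q = 0, i.e. Q = 369/4.
Back-substituting: q_N = (216 − 369/2)/2 = 63/4, q_A = (211 − 369/2)/2 = 53/4, q_S = (311 − 369/2)/2 = 253/4.

15.75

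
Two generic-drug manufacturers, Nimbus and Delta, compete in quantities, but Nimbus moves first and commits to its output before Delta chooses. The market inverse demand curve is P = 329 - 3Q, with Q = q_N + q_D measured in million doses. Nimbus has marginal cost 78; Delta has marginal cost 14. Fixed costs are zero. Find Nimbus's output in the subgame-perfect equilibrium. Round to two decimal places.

31.17

The follower Delta best-responds to any q_N: π_D = (329 - 3Q)q_D - 14q_D.
Follower FOC: 315 - 3q_N - 6q_D = 0, so q_D(q_N) = (315 - 3q_N)/6.
Nimbus substitutes q_D(q_N) into its own profit: π_N = q_N(329 - 3q_N - (315 - 3q_N)/2) - 78q_N = (343/2 - (3/2)q_N)q_N - 78q_N.
Leader FOC: 187/2 - 3q_N = 0, so q_N = 187/6.
Then q_D = (315 - 3·(187/6))/6 = 443/12.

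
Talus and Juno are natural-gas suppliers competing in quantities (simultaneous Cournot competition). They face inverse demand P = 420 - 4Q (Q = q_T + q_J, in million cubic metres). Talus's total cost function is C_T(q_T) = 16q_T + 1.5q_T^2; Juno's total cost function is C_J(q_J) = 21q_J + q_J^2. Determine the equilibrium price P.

198

Talus's profit: π_T = (420 - 4Q)q_T - (16q_T + (3/2)q_T²). Setting ∂π_T/∂q_T = 0: 404 - 11q_T - 4(q_J) = 0.
Juno's profit: π_J = (420 - 4Q)q_J - (21q_J + q_J²). Setting ∂π_J/∂q_J = 0: 399 - 10q_J - 4(q_T) = 0.
Best responses: q_T = (404 - 4q_J)/11, q_J = (399 - 4q_T)/10.
Solving the pair: q_T = 26, q_J = 59/2.
Total output Q = 111/2, so price P = 420 - 4·(111/2) = 198.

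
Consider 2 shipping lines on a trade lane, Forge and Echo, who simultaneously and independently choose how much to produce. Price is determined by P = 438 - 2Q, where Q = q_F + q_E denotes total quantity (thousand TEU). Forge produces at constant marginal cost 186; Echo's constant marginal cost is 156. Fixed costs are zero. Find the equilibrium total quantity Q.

89

Forge's profit: π_F = (438 - 2Q)q_F - (186q_F). Setting ∂π_F/∂q_F = 0: 252 - 4q_F - 2(q_E) = 0.
Echo's first-order condition: 282 - 4q_E - 2(q_F) = 0.
So q_F = (252 - 2q_E)/4 and q_E = (282 - 2q_F)/4.
Solving the pair: q_F = 37, q_E = 52.
Total output Q = 37 + 52 = 89.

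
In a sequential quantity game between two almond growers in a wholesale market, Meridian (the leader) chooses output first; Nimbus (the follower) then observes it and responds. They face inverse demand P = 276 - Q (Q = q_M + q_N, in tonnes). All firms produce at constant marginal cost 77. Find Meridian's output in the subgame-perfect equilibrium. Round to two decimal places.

99.50

The follower Nimbus best-responds to any q_M: π_N = (276 - Q)q_N - 77q_N.
∂π_N/∂q_N = 199 - q_M - 2q_N = 0 gives the reaction function q_N = (199 - q_M)/2.
Meridian substitutes q_N(q_M) into its own profit: π_M = q_M(276 - q_M - (199 - q_M)/2) - 77q_M = (353/2 - (1/2)q_M)q_M - 77q_M.
Leader FOC: 199/2 - q_M = 0, so q_M = 199/2.
Then q_N = (199 - 199/2)/2 = 199/4.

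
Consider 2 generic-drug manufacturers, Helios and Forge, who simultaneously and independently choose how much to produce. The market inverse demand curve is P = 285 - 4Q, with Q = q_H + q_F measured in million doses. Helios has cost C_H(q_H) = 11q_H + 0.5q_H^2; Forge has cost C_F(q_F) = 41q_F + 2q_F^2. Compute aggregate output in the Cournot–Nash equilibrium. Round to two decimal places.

37.09

Helios's profit: π_H = (285 - 4Q)q_H - (11q_H + (1/2)q_H²). Setting ∂π_H/∂q_H = 0: 274 - 9q_H - 4(q_F) = 0.
Forge's profit: π_F = (285 - 4Q)q_F - (41q_F + 2q_F²). Setting ∂π_F/∂q_F = 0: 244 - 12q_F - 4(q_H) = 0.
Rearranging gives the reaction functions q_H = (274 - 4q_F)/9 and q_F = (244 - 4q_H)/12.
Substituting one into the other gives q_H = 578/23 and q_F = 275/23.
Total output Q = 578/23 + 275/23 = 853/23.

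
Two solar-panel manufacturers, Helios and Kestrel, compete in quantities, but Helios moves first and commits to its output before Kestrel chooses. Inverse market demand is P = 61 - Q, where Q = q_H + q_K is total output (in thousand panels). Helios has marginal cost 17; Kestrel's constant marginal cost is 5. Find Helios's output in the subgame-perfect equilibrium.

The follower Kestrel best-responds to any q_H: π_K = (61 - Q)q_K - 5q_K.
Follower FOC: 56 - q_H - 2q_K = 0, so q_K(q_H) = (56 - q_H)/2.
Helios substitutes q_K(q_H) into its own profit: π_H = q_H(61 - q_H - (56 - q_H)/2) - 17q_H = (33 - (1/2)q_H)q_H - 17q_H.
Maximising: ∂π_H/∂q_H = 16 - q_H = 0, giving q_H = 16.
Then q_K = (56 - 16)/2 = 20.

16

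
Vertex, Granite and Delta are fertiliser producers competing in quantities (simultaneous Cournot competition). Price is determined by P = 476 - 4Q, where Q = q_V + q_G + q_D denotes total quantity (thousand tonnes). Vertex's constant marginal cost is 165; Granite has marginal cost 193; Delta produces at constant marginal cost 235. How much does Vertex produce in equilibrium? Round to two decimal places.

Vertex's profit: π_V = (476 - 4Q)q_V - (165q_V). Setting ∂π_V/∂q_V = 0: 311 - 8q_V - 4(q_G + q_D) = 0.
Granite's profit: π_G = (476 - 4Q)q_G - (193q_G). Setting ∂π_G/∂q_G = 0: 283 - 8q_G - 4(q_V + q_D) = 0.
Delta's first-order condition: 241 - 8q_D - 4(q_V + q_G) = 0.
Adding the 3 conditions: 835 − 8Q − 8Q = 0, i.e. Q = 835/16.
Back-substituting: q_V = (311 − 835/4)/4 = 409/16, q_G = (283 − 835/4)/4 = 297/16, q_D = (241 − 835/4)/4 = 129/16.

25.56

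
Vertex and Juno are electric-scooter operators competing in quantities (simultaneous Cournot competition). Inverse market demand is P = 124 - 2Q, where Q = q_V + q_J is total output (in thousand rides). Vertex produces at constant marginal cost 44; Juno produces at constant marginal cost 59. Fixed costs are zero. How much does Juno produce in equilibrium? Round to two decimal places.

8.33

Vertex's profit: π_V = (124 - 2Q)q_V - (44q_V). Setting ∂π_V/∂q_V = 0: 80 - 4q_V - 2(q_J) = 0.
Juno's profit: π_J = (124 - 2Q)q_J - (59q_J). Setting ∂π_J/∂q_J = 0: 65 - 4q_J - 2(q_V) = 0.
Rearranging gives the reaction functions q_V = (80 - 2q_J)/4 and q_J = (65 - 2q_V)/4.
Solving the pair: q_V = 95/6, q_J = 25/3.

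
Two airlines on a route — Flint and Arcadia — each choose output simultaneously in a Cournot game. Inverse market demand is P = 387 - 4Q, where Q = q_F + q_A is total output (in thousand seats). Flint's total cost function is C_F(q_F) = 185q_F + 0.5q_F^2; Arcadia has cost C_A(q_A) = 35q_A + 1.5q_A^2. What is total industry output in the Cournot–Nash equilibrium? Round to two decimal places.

38.24

Flint's profit: π_F = (387 - 4Q)q_F - (185q_F + (1/2)q_F²). Setting ∂π_F/∂q_F = 0: 202 - 9q_F - 4(q_A) = 0.
Arcadia's profit: π_A = (387 - 4Q)q_A - (35q_A + (3/2)q_A²). Setting ∂π_A/∂q_A = 0: 352 - 11q_A - 4(q_F) = 0.
Rearranging gives the reaction functions q_F = (202 - 4q_A)/9 and q_A = (352 - 4q_F)/11.
Solving the pair: q_F = 814/83, q_A = 28.4337.
Total output Q = 814/83 + 28.4337 = 38.2410.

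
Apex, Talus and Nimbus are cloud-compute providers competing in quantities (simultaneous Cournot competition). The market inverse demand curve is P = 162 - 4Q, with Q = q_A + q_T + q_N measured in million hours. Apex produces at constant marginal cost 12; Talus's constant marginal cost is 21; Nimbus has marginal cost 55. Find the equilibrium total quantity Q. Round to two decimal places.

Apex's profit: π_A = (162 - 4Q)q_A - (12q_A). Setting ∂π_A/∂q_A = 0: 150 - 8q_A - 4(q_T + q_N) = 0.
Talus's profit: π_T = (162 - 4Q)q_T - (21q_T). Setting ∂π_T/∂q_T = 0: 141 - 8q_T - 4(q_A + q_N) = 0.
Nimbus's profit: π_N = (162 - 4Q)q_N - (55q_N). Setting ∂π_N/∂q_N = 0: 107 - 8q_N - 4(q_A + q_T) = 0.
Summing all 3 equations gives 398 − 16Q = 0, hence Q = 199/8.
Back-substituting: q_A = (150 − 199/2)/4 = 101/8, q_T = (141 − 199/2)/4 = 83/8, q_N = (107 − 199/2)/4 = 15/8.
Total output Q = 101/8 + 83/8 + 15/8 = 199/8.

24.88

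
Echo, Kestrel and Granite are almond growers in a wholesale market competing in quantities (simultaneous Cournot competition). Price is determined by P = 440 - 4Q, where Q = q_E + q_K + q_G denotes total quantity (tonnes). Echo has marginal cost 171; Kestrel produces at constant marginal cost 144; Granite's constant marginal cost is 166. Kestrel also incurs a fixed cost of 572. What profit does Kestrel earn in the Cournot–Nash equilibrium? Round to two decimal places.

Echo's profit: π_E = (440 - 4Q)q_E - (171q_E). Setting ∂π_E/∂q_E = 0: 269 - 8q_E - 4(q_K + q_G) = 0.
Kestrel's first-order condition: 296 - 8q_K - 4(q_E + q_G) = 0.
Granite's first-order condition: 274 - 8q_G - 4(q_E + q_K) = 0.
Adding the 3 first-order conditions: 839 − 16Q = 0, so Q = 839/16.
Back-substituting: q_E = (269 − 839/4)/4 = 237/16, q_K = (296 − 839/4)/4 = 345/16, q_G = (274 − 839/4)/4 = 257/16.
Price P = 440 - 4·(839/16) = 921/4.
Kestrel's profit: (921/4 - 144)·(345/16) - 572 = 1287.7656.

1287.77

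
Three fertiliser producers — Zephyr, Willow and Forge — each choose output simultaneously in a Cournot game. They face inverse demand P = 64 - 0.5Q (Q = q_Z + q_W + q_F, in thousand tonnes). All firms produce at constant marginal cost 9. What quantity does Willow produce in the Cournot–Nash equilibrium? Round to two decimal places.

27.50

Each firm earns π_i = (64 - 0.5Q)q_i - 9q_i.
Setting ∂π_i/∂q_i = 0 with rivals' quantities fixed: 55 - q_i - (1/2)·Σ_{j≠i} q_j = 0.
By symmetry each firm produces the same amount; substituting Σ_{j≠i} q_j = 2q_i yields q_i = 55/2.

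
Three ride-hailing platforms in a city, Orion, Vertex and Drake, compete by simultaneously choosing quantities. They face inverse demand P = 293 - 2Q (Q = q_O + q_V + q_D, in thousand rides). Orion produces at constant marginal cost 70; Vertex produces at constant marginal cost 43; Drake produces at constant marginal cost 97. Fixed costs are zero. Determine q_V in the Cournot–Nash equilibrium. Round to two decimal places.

Orion's profit: π_O = (293 - 2Q)q_O - (70q_O). Setting ∂π_O/∂q_O = 0: 223 - 4q_O - 2(q_V + q_D) = 0.
Vertex's profit: π_V = (293 - 2Q)q_V - (43q_V). Setting ∂π_V/∂q_V = 0: 250 - 4q_V - 2(q_O + q_D) = 0.
Drake's profit: π_D = (293 - 2Q)q_D - (97q_D). Setting ∂π_D/∂q_D = 0: 196 - 4q_D - 2(q_O + q_V) = 0.
Adding the 3 conditions: 669 − 4Q − 4Q = 0, i.e. Q = 669/8.
Back-substituting: q_O = (223 − 669/4)/2 = 223/8, q_V = (250 − 669/4)/2 = 331/8, q_D = (196 − 669/4)/2 = 115/8.

41.38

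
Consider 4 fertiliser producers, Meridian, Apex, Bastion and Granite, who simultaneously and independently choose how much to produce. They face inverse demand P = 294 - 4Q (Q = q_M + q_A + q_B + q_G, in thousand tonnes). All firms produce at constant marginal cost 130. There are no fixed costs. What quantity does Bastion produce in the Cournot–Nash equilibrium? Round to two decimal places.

A representative firm's profit is π_i = q_i(294 - 4Q) - 130q_i.
Setting ∂π_i/∂q_i = 0 with rivals' quantities fixed: 164 - 8q_i - 4·Σ_{j≠i} q_j = 0.
By symmetry each firm produces the same amount; substituting Σ_{j≠i} q_j = 3q_i yields q_i = 164/20 = 41/5.

8.20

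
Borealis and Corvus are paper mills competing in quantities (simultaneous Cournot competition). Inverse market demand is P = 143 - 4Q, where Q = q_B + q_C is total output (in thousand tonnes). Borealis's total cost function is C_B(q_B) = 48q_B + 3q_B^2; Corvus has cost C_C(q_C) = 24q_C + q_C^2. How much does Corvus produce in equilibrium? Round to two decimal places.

Borealis's profit: π_B = (143 - 4Q)q_B - (48q_B + 3q_B²). Setting ∂π_B/∂q_B = 0: 95 - 14q_B - 4(q_C) = 0.
Corvus's first-order condition: 119 - 10q_C - 4(q_B) = 0.
So q_B = (95 - 4q_C)/14 and q_C = (119 - 4q_B)/10.
Substituting one into the other gives q_B = 237/62 and q_C = 643/62.

10.37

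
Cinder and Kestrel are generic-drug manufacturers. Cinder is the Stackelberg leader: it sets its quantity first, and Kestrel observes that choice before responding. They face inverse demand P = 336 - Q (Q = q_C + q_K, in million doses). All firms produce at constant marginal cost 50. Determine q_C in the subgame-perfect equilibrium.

143

The follower Kestrel best-responds to any q_C: π_K = (336 - Q)q_K - 50q_K.
∂π_K/∂q_K = 286 - q_C - 2q_K = 0 gives the reaction function q_K = (286 - q_C)/2.
Cinder substitutes q_K(q_C) into its own profit: π_C = q_C(336 - q_C - (286 - q_C)/2) - 50q_C = (193 - (1/2)q_C)q_C - 50q_C.
The leader's first-order condition 143 - q_C = 0 yields q_C = 143.
Then q_K = (286 - 143)/2 = 143/2.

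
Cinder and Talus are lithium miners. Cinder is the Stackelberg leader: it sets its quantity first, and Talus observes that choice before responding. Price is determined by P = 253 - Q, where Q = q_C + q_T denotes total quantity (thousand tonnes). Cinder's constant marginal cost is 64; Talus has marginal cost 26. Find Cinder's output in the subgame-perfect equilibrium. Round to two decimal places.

Solve by backward induction. Given q_C, the follower Talus maximises π_T = (253 - q_C - q_T)q_T - 26q_T.
Follower FOC: 227 - q_C - 2q_T = 0, so q_T(q_C) = (227 - q_C)/2.
Cinder substitutes q_T(q_C) into its own profit: π_C = q_C(253 - q_C - (227 - q_C)/2) - 64q_C = (279/2 - (1/2)q_C)q_C - 64q_C.
Maximising: ∂π_C/∂q_C = 151/2 - q_C = 0, giving q_C = 151/2.
Then q_T = (227 - 151/2)/2 = 303/4.

75.50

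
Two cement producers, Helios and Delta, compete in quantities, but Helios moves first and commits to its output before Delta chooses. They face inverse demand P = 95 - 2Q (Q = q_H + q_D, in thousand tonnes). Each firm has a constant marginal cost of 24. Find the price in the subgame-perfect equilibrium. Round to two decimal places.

The follower Delta best-responds to any q_H: π_D = (95 - 2Q)q_D - 24q_D.
∂π_D/∂q_D = 71 - 2q_H - 4q_D = 0 gives the reaction function q_D = (71 - 2q_H)/4.
The leader anticipates this reaction. Substituting into P = 95 - 2Q gives P = 119/2 - q_H, so π_H = (119/2 - q_H)q_H - 24q_H.
Maximising: ∂π_H/∂q_H = 71/2 - 2q_H = 0, giving q_H = 71/4.
Then q_D = (71 - 2·(71/4))/4 = 71/8.
Total output Q = 213/8, so price P = 95 - 2·(213/8) = 167/4.

41.75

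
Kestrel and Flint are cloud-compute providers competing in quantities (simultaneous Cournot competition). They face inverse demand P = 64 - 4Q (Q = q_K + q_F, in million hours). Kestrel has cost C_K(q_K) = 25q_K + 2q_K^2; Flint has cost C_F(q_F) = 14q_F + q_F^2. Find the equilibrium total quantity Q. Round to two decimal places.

Kestrel's profit: π_K = (64 - 4Q)q_K - (25q_K + 2q_K²). Setting ∂π_K/∂q_K = 0: 39 - 12q_K - 4(q_F) = 0.
Flint's profit: π_F = (64 - 4Q)q_F - (14q_F + q_F²). Setting ∂π_F/∂q_F = 0: 50 - 10q_F - 4(q_K) = 0.
So q_K = (39 - 4q_F)/12 and q_F = (50 - 4q_K)/10.
Solving the pair: q_K = 95/52, q_F = 111/26.
Total output Q = 95/52 + 111/26 = 317/52.

6.10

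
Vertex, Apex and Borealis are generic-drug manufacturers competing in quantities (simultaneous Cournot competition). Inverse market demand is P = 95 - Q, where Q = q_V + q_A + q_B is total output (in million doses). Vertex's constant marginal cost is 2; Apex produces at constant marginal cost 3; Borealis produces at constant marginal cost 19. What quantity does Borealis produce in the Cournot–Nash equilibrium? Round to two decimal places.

10.75

Vertex's profit: π_V = (95 - Q)q_V - (2q_V). Setting ∂π_V/∂q_V = 0: 93 - 2q_V - (q_A + q_B) = 0.
Apex's first-order condition: 92 - 2q_A - (q_V + q_B) = 0.
Borealis's profit: π_B = (95 - Q)q_B - (19q_B). Setting ∂π_B/∂q_B = 0: 76 - 2q_B - (q_V + q_A) = 0.
Adding the 3 conditions: 261 − 2Q − 2Q = 0, i.e. Q = 261/4.
Back-substituting: q_V = (93 − 261/4) = 111/4, q_A = (92 − 261/4) = 107/4, q_B = (76 − 261/4) = 43/4.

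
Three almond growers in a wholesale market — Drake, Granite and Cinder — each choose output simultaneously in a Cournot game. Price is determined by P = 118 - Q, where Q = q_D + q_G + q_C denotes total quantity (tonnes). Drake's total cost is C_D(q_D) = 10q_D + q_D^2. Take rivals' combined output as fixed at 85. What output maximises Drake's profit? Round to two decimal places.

With rivals' combined output fixed at 85, Drake's profit is π_D = (118 - 85 - q_D)q_D - (10q_D + q_D²) = (33 - q_D)q_D - (10q_D + q_D²).
∂π_D/∂q_D = 23 - 4q_D = 0, so q_D = 23/4.

5.75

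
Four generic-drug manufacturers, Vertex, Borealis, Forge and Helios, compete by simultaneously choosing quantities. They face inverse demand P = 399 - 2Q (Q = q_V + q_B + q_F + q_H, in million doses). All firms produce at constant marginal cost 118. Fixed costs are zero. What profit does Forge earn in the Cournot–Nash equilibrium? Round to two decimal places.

1579.22

A representative firm's profit is π_i = q_i(399 - 2Q) - 118q_i.
Setting ∂π_i/∂q_i = 0 with rivals' quantities fixed: 281 - 4q_i - 2·Σ_{j≠i} q_j = 0.
With identical firms every q_j equals q_i, so Σ_{j≠i} q_j = 3q_i and 281 = 10q_i, giving q_i = 281/10.
Price P = 399 - 2·(562/5) = 871/5.
Forge's profit: (871/5 - 118)·(281/10) = 1579.2200.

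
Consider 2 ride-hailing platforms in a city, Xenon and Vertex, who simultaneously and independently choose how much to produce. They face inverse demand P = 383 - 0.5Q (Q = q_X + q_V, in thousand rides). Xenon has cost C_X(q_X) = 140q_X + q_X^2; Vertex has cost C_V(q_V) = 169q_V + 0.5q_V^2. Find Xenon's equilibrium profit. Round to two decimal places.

Xenon's profit: π_X = (383 - 0.5Q)q_X - (140q_X + q_X²). Setting ∂π_X/∂q_X = 0: 243 - 3q_X - (1/2)(q_V) = 0.
Vertex's first-order condition: 214 - 2q_V - (1/2)(q_X) = 0.
Best responses: q_X = (243 - (1/2)q_V)/3, q_V = (214 - (1/2)q_X)/2.
Substituting one into the other gives q_X = 1516/23 and q_V = 90.5217.
Price P = 383 - (1/2)·156.4348 = 304.7826.
Xenon's profit: 304.7826·(1516/23) - 140·(1516/23) - (1516/23)² = 6516.7940.

6516.79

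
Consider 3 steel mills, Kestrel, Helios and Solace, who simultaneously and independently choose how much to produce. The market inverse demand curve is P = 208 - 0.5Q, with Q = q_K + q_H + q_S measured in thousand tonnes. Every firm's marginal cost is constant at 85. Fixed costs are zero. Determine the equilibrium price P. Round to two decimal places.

115.75

Each firm earns π_i = (208 - 0.5Q)q_i - 85q_i.
Setting ∂π_i/∂q_i = 0 with rivals' quantities fixed: 123 - q_i - (1/2)·Σ_{j≠i} q_j = 0.
With identical firms every q_j equals q_i, so Σ_{j≠i} q_j = 2q_i and 123 = 2q_i, giving q_i = 123/2.
Total output Q = 369/2, so price P = 208 - (1/2)·(369/2) = 463/4.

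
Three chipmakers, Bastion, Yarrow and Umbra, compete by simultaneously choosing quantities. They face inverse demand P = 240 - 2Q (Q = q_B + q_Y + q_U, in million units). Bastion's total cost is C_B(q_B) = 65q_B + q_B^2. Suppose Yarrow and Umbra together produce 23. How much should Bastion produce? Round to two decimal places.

With rivals' combined output fixed at 23, Bastion's profit is π_B = (240 - 2·23 - 2q_B)q_B - (65q_B + q_B²) = (194 - 2q_B)q_B - (65q_B + q_B²).
∂π_B/∂q_B = 129 - 6q_B = 0, so q_B = 43/2.

21.50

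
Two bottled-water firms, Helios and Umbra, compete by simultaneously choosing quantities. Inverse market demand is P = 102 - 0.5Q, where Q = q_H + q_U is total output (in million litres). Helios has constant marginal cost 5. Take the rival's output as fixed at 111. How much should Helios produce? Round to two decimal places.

With the rival's output fixed at 111, Helios's profit is π_H = (102 - (1/2)·111 - (1/2)q_H)q_H - (5q_H) = (93/2 - (1/2)q_H)q_H - (5q_H).
∂π_H/∂q_H = 83/2 - q_H = 0, so q_H = 83/2.

41.50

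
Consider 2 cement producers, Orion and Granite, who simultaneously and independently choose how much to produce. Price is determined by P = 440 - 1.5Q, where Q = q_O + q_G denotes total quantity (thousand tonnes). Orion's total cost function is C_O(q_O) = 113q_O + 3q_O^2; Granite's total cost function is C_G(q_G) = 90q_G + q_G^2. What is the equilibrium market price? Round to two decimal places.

307.74

Orion's profit: π_O = (440 - 1.5Q)q_O - (113q_O + 3q_O²). Setting ∂π_O/∂q_O = 0: 327 - 9q_O - (3/2)(q_G) = 0.
Granite's profit: π_G = (440 - 1.5Q)q_G - (90q_G + q_G²). Setting ∂π_G/∂q_G = 0: 350 - 5q_G - (3/2)(q_O) = 0.
So q_O = (327 - (3/2)q_G)/9 and q_G = (350 - (3/2)q_O)/5.
Solving the pair: q_O = 1480/57, q_G = 1182/19.
Total output Q = 88.1754, so price P = 440 - (3/2)·88.1754 = 307.7368.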